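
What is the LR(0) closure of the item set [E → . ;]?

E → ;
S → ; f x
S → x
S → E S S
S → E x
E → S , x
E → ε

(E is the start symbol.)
Start with: [E → . ;]
The dot precedes the terminal ';', so nothing is added.

CLOSURE = { [E → . ;] }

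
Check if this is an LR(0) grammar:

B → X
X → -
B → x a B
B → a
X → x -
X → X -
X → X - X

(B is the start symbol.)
No. Shift-reduce conflict between [B → X .] and [X → X . -]

A grammar is LR(0) if no state in the canonical LR(0) collection has:
  - both a shift item (dot before a terminal) and a complete item (shift-reduce conflict), or
  - two or more complete items (reduce-reduce conflict; the accept item [B' → B .] counts as a complete item here).

Augment with B' → B and build the canonical LR(0) collection (I0 = CLOSURE({[B' → . B]}), then GOTO on every symbol after a dot until no new states appear). It has 12 states:
  I0: { [B → . X], [B → . a], [B → . x a B], [B' → . B], [X → . -], [X → . X - X], [X → . X -], [X → . x -] }  — shift
  I1: { [X → - .] }  — reduce
  I2: { [B' → B .] }  — accept
  I3: { [B → X .], [X → X . - X], [X → X . -] }  — shift, reduce
  I4: { [B → a .] }  — reduce
  I5: { [B → x . a B], [X → x . -] }  — shift
  I6: { [X → x - .] }  — reduce
  I7: { [B → . X], [B → . a], [B → . x a B], [B → x a . B], [X → . -], [X → . X - X], [X → . X -], [X → . x -] }  — shift
  I8: { [B → x a B .] }  — reduce
  I9: { [X → . -], [X → . X - X], [X → . X -], [X → . x -], [X → X - . X], [X → X - .] }  — shift, reduce
  I10: { [X → X - X .], [X → X . - X], [X → X . -] }  — shift, reduce
  I11: { [X → x . -] }  — shift

Conflict in state I3:
  Shift-reduce conflict between [B → X .] and [X → X . -]
So the grammar is NOT LR(0).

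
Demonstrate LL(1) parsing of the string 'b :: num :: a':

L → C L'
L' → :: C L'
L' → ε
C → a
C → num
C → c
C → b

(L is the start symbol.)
Stack is shown with the top on the left.

Stack      Input            Action
----------------------------------
L $        b :: num :: a $  output L → C L'
C L' $     b :: num :: a $  output C → b
b L' $     b :: num :: a $  match 'b'
L' $       :: num :: a $    output L' → :: C L'
:: C L' $  :: num :: a $    match '::'
C L' $     num :: a $       output C → num
num L' $   num :: a $       match 'num'
L' $       :: a $           output L' → :: C L'
:: C L' $  :: a $           match '::'
C L' $     a $              output C → a
a L' $     a $              match 'a'
L' $       $                output L' → ε
$          $                accept

The string is accepted.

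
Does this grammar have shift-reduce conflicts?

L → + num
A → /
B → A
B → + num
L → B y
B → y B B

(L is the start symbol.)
Augment with L' → L and build the canonical LR(0) collection (I0 = CLOSURE({[L' → . L]}), then GOTO on every symbol after a dot until no new states appear). It has 13 states:
  I0: { [A → . /], [B → . + num], [B → . A], [B → . y B B], [L → . + num], [L → . B y], [L' → . L] }  — shift
  I1: { [B → + . num], [L → + . num] }  — shift
  I2: { [A → / .] }  — reduce
  I3: { [B → A .] }  — reduce
  I4: { [L → B . y] }  — shift
  I5: { [L' → L .] }  — accept
  I6: { [A → . /], [B → . + num], [B → . A], [B → . y B B], [B → y . B B] }  — shift
  I7: { [B → + . num] }  — shift
  I8: { [A → . /], [B → . + num], [B → . A], [B → . y B B], [B → y B . B] }  — shift
  I9: { [B → y B B .] }  — reduce
  I10: { [B → + num .] }  — reduce
  I11: { [L → B y .] }  — reduce
  I12: { [B → + num .], [L → + num .] }  — 2 reduces

No state contains both a complete item and a shift item.

Answer: No shift-reduce conflicts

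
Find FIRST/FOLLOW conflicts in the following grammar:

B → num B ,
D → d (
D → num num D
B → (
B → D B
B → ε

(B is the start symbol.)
No FIRST/FOLLOW conflicts.

Nullable non-terminals: B.
FIRST sets used below: FIRST(D) = { 'd', 'num' }

B: nullable alternative(s) B → ε; FOLLOW(B) = { $, ',' }
  B → num B ,: FIRST \ {ε} = { 'num' } — disjoint from FOLLOW(B)
  B → (: FIRST \ {ε} = { '(' } — disjoint from FOLLOW(B)
  B → D B: FIRST \ {ε} = { 'd', 'num' } — disjoint from FOLLOW(B)
  B → ε: FIRST \ {ε} = { } — this is the only nullable alternative, skip

D has no nullable alternative, so no FIRST/FOLLOW check is needed there.

No FIRST/FOLLOW conflicts found.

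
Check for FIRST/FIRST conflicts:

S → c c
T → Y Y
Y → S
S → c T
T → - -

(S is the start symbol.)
FIRST sets of the non-terminals at (or reachable through a nullable prefix from) the front of some alternative:
  FIRST(Y) = { 'c' }

Productions for S:
  S → c c: FIRST = { 'c' }
  S → c T: FIRST = { 'c' }
Productions for T:
  T → Y Y: FIRST = { 'c' }
  T → - -: FIRST = { '-' }
Y has only one production, so no FIRST/FIRST conflict is possible there.

Conflict for S: S → c c and S → c T
  Overlap: { 'c' }

Answer: Yes. S → c c / S → c T on { 'c' }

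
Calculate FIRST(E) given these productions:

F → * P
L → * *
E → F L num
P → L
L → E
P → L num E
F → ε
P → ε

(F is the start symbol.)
{ '*' }

To compute FIRST(E), examine every production with E on the left-hand side, reading each right-hand side left to right until a non-nullable symbol is reached.

FIRST sets of the other non-terminals involved (by the same procedure, iterated to a fixed point):
  FIRST(F) = { '*', ε }
  FIRST(L) = { '*' }

From E → F L num:
  - F is a non-terminal: add FIRST(F) \ {ε} = { '*' }
    F is nullable, so continue to the next symbol
  - L is a non-terminal: add FIRST(L) \ {ε} = { '*' }
    L is not nullable, so stop

Collecting: FIRST(E) = { '*' }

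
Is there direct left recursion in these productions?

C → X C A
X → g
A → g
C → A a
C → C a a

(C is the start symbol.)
Yes, C is left-recursive

Direct left recursion occurs when N → N α for some non-terminal N (the right-hand side begins with the left-hand side itself).

C → X C A: starts with X
X → g: starts with g
A → g: starts with g
C → A a: starts with A
C → C a a: LEFT RECURSIVE (starts with C)

The grammar has direct left recursion on: C.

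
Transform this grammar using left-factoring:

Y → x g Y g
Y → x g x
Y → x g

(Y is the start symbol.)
Y → x g Y'
Y' → Y g
Y' → x
Y' → ε

Left-factoring transforms A → αβ₁ | αβ₂ into A → αA' and A' → β₁ | β₂
(α is the longest common prefix among the alternatives). Repeat until
no nonterminal has two alternatives with a common prefix.

Round 1: Y has alternatives sharing prefix 'x g'. Introduce Y': Y → x g Y'
  Add: Y' → Y g
  Add: Y' → x
  Add: Y' → ε

No remaining common prefixes — done.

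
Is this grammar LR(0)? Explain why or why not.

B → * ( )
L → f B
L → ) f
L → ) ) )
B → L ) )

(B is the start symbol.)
A grammar is LR(0) if no state in the canonical LR(0) collection has:
  - both a shift item (dot before a terminal) and a complete item (shift-reduce conflict), or
  - two or more complete items (reduce-reduce conflict; the accept item [B' → B .] counts as a complete item here).

Augment with B' → B and build the canonical LR(0) collection (I0 = CLOSURE({[B' → . B]}), then GOTO on every symbol after a dot until no new states appear). It has 14 states:
  I0: { [B → . * ( )], [B → . L ) )], [B' → . B], [L → . ) ) )], [L → . ) f], [L → . f B] }  — shift
  I1: { [L → ) . ) )], [L → ) . f] }  — shift
  I2: { [B → * . ( )] }  — shift
  I3: { [B' → B .] }  — accept
  I4: { [B → L . ) )] }  — shift
  I5: { [B → . * ( )], [B → . L ) )], [L → . ) ) )], [L → . ) f], [L → . f B], [L → f . B] }  — shift
  I6: { [L → f B .] }  — reduce
  I7: { [B → L ) . )] }  — shift
  I8: { [B → L ) ) .] }  — reduce
  I9: { [B → * ( . )] }  — shift
  I10: { [B → * ( ) .] }  — reduce
  I11: { [L → ) ) . )] }  — shift
  I12: { [L → ) f .] }  — reduce
  I13: { [L → ) ) ) .] }  — reduce

Every state is either a pure shift/goto state or contains exactly one complete item and nothing to shift — no conflicts. The grammar is LR(0).

Answer: Yes, the grammar is LR(0)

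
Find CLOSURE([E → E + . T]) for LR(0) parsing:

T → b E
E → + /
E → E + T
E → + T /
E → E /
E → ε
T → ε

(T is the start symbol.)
To compute CLOSURE, for each item [A → α.Bβ] where B is a non-terminal, add [B → .γ] for all productions B → γ; repeat for the newly added items until nothing changes.

Start with: [E → E + . T]
  [E → E + . T] has the dot before T: add [T → . b E], [T → .]
No further items can be added.

CLOSURE = { [E → E + . T], [T → . b E], [T → .] }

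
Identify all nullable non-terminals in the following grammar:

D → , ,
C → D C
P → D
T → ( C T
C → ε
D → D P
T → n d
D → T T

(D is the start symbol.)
{ 'C' }

ε-productions: C → ε
So C is immediately nullable.
No further non-terminal can be added: every production for the remaining non-terminals contains a terminal or a non-nullable non-terminal.
Nullable = { 'C' }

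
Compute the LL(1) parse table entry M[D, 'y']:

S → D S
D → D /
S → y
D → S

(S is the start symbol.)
To find M[D, 'y'], we find productions for D where 'y' is in the predict set (PREDICT(N → α) = (FIRST(α) \ {ε}) ∪ (FOLLOW(N) if α ⇒* ε)).

Relevant sets:
  FIRST(D) = { 'y' }
  FIRST(S) = { 'y' }

D → D /: PREDICT = { 'y' }
  'y' is in predict set, so this production goes in M[D, 'y']
D → S: PREDICT = { 'y' }
  'y' is in predict set, so this production goes in M[D, 'y']

M[D, 'y'] = D → D /, D → S  (a multiply-defined cell — the grammar is not LL(1))

Answer: D → D /, D → S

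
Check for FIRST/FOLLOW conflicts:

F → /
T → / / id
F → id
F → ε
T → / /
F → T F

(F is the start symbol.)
No FIRST/FOLLOW conflicts.

Nullable non-terminals: F.
FIRST sets used below: FIRST(T) = { '/' }

F: nullable alternative(s) F → ε; FOLLOW(F) = { $ }
  F → /: FIRST \ {ε} = { '/' } — disjoint from FOLLOW(F)
  F → id: FIRST \ {ε} = { 'id' } — disjoint from FOLLOW(F)
  F → ε: FIRST \ {ε} = { } — this is the only nullable alternative, skip
  F → T F: FIRST \ {ε} = { '/' } — disjoint from FOLLOW(F)

T has no nullable alternative, so no FIRST/FOLLOW check is needed there.

No FIRST/FOLLOW conflicts found.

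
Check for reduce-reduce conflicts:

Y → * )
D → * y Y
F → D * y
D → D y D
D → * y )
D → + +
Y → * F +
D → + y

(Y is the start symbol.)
No reduce-reduce conflicts

Augment with Y' → Y and build the canonical LR(0) collection (I0 = CLOSURE({[Y' → . Y]}), then GOTO on every symbol after a dot until no new states appear). It has 18 states:
  I0: { [Y → . * )], [Y → . * F +], [Y' → . Y] }  — shift
  I1: { [D → . * y )], [D → . * y Y], [D → . + +], [D → . + y], [D → . D y D], [F → . D * y], [Y → * . )], [Y → * . F +] }  — shift
  I2: { [Y' → Y .] }  — accept
  I3: { [Y → * ) .] }  — reduce
  I4: { [D → * . y )], [D → * . y Y] }  — shift
  I5: { [D → + . +], [D → + . y] }  — shift
  I6: { [D → D . y D], [F → D . * y] }  — shift
  I7: { [Y → * F . +] }  — shift
  I8: { [Y → * F + .] }  — reduce
  I9: { [F → D * . y] }  — shift
  I10: { [D → . * y )], [D → . * y Y], [D → . + +], [D → . + y], [D → . D y D], [D → D y . D] }  — shift
  I11: { [D → D . y D], [D → D y D .] }  — shift, reduce
  I12: { [F → D * y .] }  — reduce
  I13: { [D → + + .] }  — reduce
  I14: { [D → + y .] }  — reduce
  I15: { [D → * y . )], [D → * y . Y], [Y → . * )], [Y → . * F +] }  — shift
  I16: { [D → * y ) .] }  — reduce
  I17: { [D → * y Y .] }  — reduce

No state contains more than one complete item.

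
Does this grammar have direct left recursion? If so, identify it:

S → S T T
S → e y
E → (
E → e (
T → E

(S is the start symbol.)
Yes, S is left-recursive

S → S T T: LEFT RECURSIVE (starts with S)
S → e y: starts with e
E → (: starts with '('
E → e (: starts with e
T → E: starts with E

The grammar has direct left recursion on: S.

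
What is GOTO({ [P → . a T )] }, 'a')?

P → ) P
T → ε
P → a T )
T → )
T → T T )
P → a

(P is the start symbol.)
{ [P → a . T )], [T → . )], [T → . T T )], [T → .] }

GOTO(I, 'a') = CLOSURE({ [A → αX.β] : [A → α.Xβ] ∈ I, X = 'a' })

Items with dot before 'a', with the dot advanced:
  [P → . a T )] → [P → a . T )]
Closure of the advanced items:
  [P → a . T )] has the dot before T: add [T → .], [T → . )], [T → . T T )]

GOTO = { [P → a . T )], [T → . )], [T → . T T )], [T → .] }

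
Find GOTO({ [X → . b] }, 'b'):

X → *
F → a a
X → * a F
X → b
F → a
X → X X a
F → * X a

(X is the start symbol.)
GOTO(I, 'b') = CLOSURE({ [A → αX.β] : [A → α.Xβ] ∈ I, X = 'b' })

Items with dot before 'b', with the dot advanced:
  [X → . b] → [X → b .]
Closure adds nothing (no advanced item has the dot before a non-terminal).

GOTO = { [X → b .] }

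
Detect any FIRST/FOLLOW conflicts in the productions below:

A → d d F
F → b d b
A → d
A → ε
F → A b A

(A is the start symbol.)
Nullable non-terminals: A.

A: nullable alternative(s) A → ε; FOLLOW(A) = { $, 'b' }
  A → d d F: FIRST \ {ε} = { 'd' } — disjoint from FOLLOW(A)
  A → d: FIRST \ {ε} = { 'd' } — disjoint from FOLLOW(A)
  A → ε: FIRST \ {ε} = { } — this is the only nullable alternative, skip

F has no nullable alternative, so no FIRST/FOLLOW check is needed there.

No FIRST/FOLLOW conflicts found.

Answer: No FIRST/FOLLOW conflicts.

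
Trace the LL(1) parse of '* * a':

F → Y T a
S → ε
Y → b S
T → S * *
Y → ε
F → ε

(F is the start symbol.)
Stack is shown with the top on the left.

Stack      Input    Action
--------------------------
F $        * * a $  output F → Y T a
Y T a $    * * a $  output Y → ε
T a $      * * a $  output T → S * *
S * * a $  * * a $  output S → ε
* * a $    * * a $  match '*'
* a $      * a $    match '*'
a $        a $      match 'a'
$          $        accept

The string is accepted.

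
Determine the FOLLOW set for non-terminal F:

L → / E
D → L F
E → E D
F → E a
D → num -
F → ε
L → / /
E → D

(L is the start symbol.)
{ $, '/', 'a', 'num' }

To compute FOLLOW(F), find every occurrence of F on a right-hand side N → α F β: add FIRST(β) \ {ε}, and if β is empty or nullable also add FOLLOW(N). Iterate to a fixed point.

In D → L F: F is at the end, add FOLLOW(D)

The FOLLOW sets referred to above (computed the same way, to a fixed point):
  FOLLOW(D) = { $, '/', 'a', 'num' }

Taking the union: FOLLOW(F) = { $, '/', 'a', 'num' }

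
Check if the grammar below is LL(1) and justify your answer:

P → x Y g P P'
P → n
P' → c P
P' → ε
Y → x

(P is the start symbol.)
A grammar is LL(1) if for each non-terminal N with multiple productions, the predict sets of those productions are pairwise disjoint, where PREDICT(N → α) = (FIRST(α) \ {ε}) ∪ (FOLLOW(N) if α ⇒* ε).

Relevant sets:
  FOLLOW(P') = { $, 'c' }

For P:
  PREDICT(P → x Y g P P') = { 'x' }
  PREDICT(P → n) = { 'n' }
For P':
  PREDICT(P' → c P) = { 'c' }
  PREDICT(P' → ε) = { $, 'c' }
Y has a single production, so nothing to check there.

Conflict found: Predict set conflict for P': { 'c' }
The grammar is NOT LL(1).

Answer: No. Predict set conflict for P': { 'c' }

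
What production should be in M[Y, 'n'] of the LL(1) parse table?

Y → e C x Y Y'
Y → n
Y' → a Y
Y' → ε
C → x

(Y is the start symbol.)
Y → n

To find M[Y, 'n'], we find productions for Y where 'n' is in the predict set (PREDICT(N → α) = (FIRST(α) \ {ε}) ∪ (FOLLOW(N) if α ⇒* ε)).

Y → e C x Y Y': PREDICT = { 'e' }
Y → n: PREDICT = { 'n' }
  'n' is in predict set, so this production goes in M[Y, 'n']

M[Y, 'n'] = Y → n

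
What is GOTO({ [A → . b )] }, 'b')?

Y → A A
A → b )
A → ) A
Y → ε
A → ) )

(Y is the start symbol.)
GOTO(I, 'b') = CLOSURE({ [A → αX.β] : [A → α.Xβ] ∈ I, X = 'b' })

Items with dot before 'b', with the dot advanced:
  [A → . b )] → [A → b . )]
Closure adds nothing (no advanced item has the dot before a non-terminal).

GOTO = { [A → b . )] }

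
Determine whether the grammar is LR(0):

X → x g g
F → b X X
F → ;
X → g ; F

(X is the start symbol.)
Yes, the grammar is LR(0)

A grammar is LR(0) if no state in the canonical LR(0) collection has:
  - both a shift item (dot before a terminal) and a complete item (shift-reduce conflict), or
  - two or more complete items (reduce-reduce conflict; the accept item [X' → X .] counts as a complete item here).

Augment with X' → X and build the canonical LR(0) collection (I0 = CLOSURE({[X' → . X]}), then GOTO on every symbol after a dot until no new states appear). It has 12 states:
  I0: { [X → . g ; F], [X → . x g g], [X' → . X] }  — shift
  I1: { [X' → X .] }  — accept
  I2: { [X → g . ; F] }  — shift
  I3: { [X → x . g g] }  — shift
  I4: { [X → x g . g] }  — shift
  I5: { [X → x g g .] }  — reduce
  I6: { [F → . ;], [F → . b X X], [X → g ; . F] }  — shift
  I7: { [F → ; .] }  — reduce
  I8: { [X → g ; F .] }  — reduce
  I9: { [F → b . X X], [X → . g ; F], [X → . x g g] }  — shift
  I10: { [F → b X . X], [X → . g ; F], [X → . x g g] }  — shift
  I11: { [F → b X X .] }  — reduce

Every state is either a pure shift/goto state or contains exactly one complete item and nothing to shift — no conflicts. The grammar is LR(0).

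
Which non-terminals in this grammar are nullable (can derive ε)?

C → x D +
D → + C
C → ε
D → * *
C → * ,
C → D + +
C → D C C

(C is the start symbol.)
A non-terminal is nullable if it can derive ε (the empty string): either it has an ε-production, or it has a production whose right-hand side consists entirely of nullable non-terminals.

ε-productions: C → ε
So C is immediately nullable.
No further non-terminal can be added: every production for the remaining non-terminals contains a terminal or a non-nullable non-terminal.
Nullable = { 'C' }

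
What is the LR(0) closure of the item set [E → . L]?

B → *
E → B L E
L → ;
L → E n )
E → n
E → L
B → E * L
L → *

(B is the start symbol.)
{ [B → . *], [B → . E * L], [E → . B L E], [E → . L], [E → . n], [L → . *], [L → . ;], [L → . E n )] }

Start with: [E → . L]
  [E → . L] has the dot before L: add [L → . ;], [L → . E n )], [L → . *]
  [L → . E n )] has the dot before E: add [E → . B L E], [E → . n]
  [E → . B L E] has the dot before B: add [B → . *], [B → . E * L]
No further items can be added.

CLOSURE = { [B → . *], [B → . E * L], [E → . B L E], [E → . L], [E → . n], [L → . *], [L → . ;], [L → . E n )] }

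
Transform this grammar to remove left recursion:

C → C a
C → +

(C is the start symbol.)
C → + C'
C' → a C'
C' → ε

C is directly left-recursive. The standard transformation for
  A → A α₁ | ... | A α_m | β₁ | ... | β_n
is
  A  → β₁ A' | ... | β_n A'
  A' → α₁ A' | ... | α_m A' | ε

C → + becomes C → + C'
C → C a becomes C' → a C'
Add C' → ε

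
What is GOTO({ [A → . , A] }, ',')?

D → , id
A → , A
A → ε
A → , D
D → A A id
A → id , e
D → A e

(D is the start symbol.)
{ [A → , . A], [A → . , A], [A → . , D], [A → . id , e], [A → .] }

GOTO(I, ',') = CLOSURE({ [A → αX.β] : [A → α.Xβ] ∈ I, X = ',' })

Items with dot before ',', with the dot advanced:
  [A → . , A] → [A → , . A]
Closure of the advanced items:
  [A → , . A] has the dot before A: add [A → . , A], [A → .], [A → . , D], [A → . id , e]

GOTO = { [A → , . A], [A → . , A], [A → . , D], [A → . id , e], [A → .] }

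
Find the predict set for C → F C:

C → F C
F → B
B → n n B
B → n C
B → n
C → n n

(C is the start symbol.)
{ 'n' }

PREDICT(C → F C) = (FIRST(RHS) \ {ε}) ∪ (FOLLOW(C) if ε ∈ FIRST(RHS), i.e. RHS ⇒* ε)
FIRST(F) = { 'n' }
FIRST(F C) = { 'n' }
ε ∉ FIRST(F C), so FOLLOW(C) is not added.
PREDICT(C → F C) = { 'n' }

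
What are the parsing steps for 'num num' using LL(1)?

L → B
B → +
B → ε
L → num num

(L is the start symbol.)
LL(1) parsing maintains a stack (initially the start symbol over $) and the input. At each step: if the stack top is a terminal, match it against the current input token; if it is a non-terminal N, replace it with the RHS of M[N, lookahead] (the unique production whose predict set contains the lookahead).

Stack is shown with the top on the left.

Stack      Input      Action
----------------------------
L $        num num $  output L → num num
num num $  num num $  match 'num'
num $      num $      match 'num'
$          $          accept

The string is accepted.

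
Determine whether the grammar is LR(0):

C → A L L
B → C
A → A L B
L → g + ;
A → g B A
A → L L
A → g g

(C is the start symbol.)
A grammar is LR(0) if no state in the canonical LR(0) collection has:
  - both a shift item (dot before a terminal) and a complete item (shift-reduce conflict), or
  - two or more complete items (reduce-reduce conflict; the accept item [C' → C .] counts as a complete item here).

Augment with C' → C and build the canonical LR(0) collection (I0 = CLOSURE({[C' → . C]}), then GOTO on every symbol after a dot until no new states appear). It has 17 states:
  I0: { [A → . A L B], [A → . L L], [A → . g B A], [A → . g g], [C → . A L L], [C' → . C], [L → . g + ;] }  — shift
  I1: { [A → A . L B], [C → A . L L], [L → . g + ;] }  — shift
  I2: { [C' → C .] }  — accept
  I3: { [A → L . L], [L → . g + ;] }  — shift
  I4: { [A → . A L B], [A → . L L], [A → . g B A], [A → . g g], [A → g . B A], [A → g . g], [B → . C], [C → . A L L], [L → . g + ;], [L → g . + ;] }  — shift
  I5: { [L → g + . ;] }  — shift
  I6: { [A → . A L B], [A → . L L], [A → . g B A], [A → . g g], [A → g B . A], [L → . g + ;] }  — shift
  I7: { [B → C .] }  — reduce
  I8: { [A → . A L B], [A → . L L], [A → . g B A], [A → . g g], [A → g . B A], [A → g . g], [A → g g .], [B → . C], [C → . A L L], [L → . g + ;], [L → g . + ;] }  — shift, reduce
  I9: { [A → A . L B], [A → g B A .], [L → . g + ;] }  — shift, reduce
  I10: { [A → . A L B], [A → . L L], [A → . g B A], [A → . g g], [A → A L . B], [B → . C], [C → . A L L], [L → . g + ;] }  — shift
  I11: { [L → g . + ;] }  — shift
  I12: { [A → A L B .] }  — reduce
  I13: { [L → g + ; .] }  — reduce
  I14: { [A → L L .] }  — reduce
  I15: { [A → . A L B], [A → . L L], [A → . g B A], [A → . g g], [A → A L . B], [B → . C], [C → . A L L], [C → A L . L], [L → . g + ;] }  — shift
  I16: { [A → L . L], [C → A L L .], [L → . g + ;] }  — shift, reduce

Conflict in state I8:
  Shift-reduce conflict between [A → g g .] and [A → . g B A]
So the grammar is NOT LR(0).

Answer: No. Shift-reduce conflict between [A → g g .] and [A → . g B A]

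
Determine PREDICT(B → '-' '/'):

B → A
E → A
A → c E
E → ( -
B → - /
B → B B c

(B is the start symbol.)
{ '-' }

PREDICT(B → '-' '/') = (FIRST(RHS) \ {ε}) ∪ (FOLLOW(B) if ε ∈ FIRST(RHS), i.e. RHS ⇒* ε)
FIRST('-' '/') = { '-' }
ε ∉ FIRST('-' '/'), so FOLLOW(B) is not added.
PREDICT(B → '-' '/') = { '-' }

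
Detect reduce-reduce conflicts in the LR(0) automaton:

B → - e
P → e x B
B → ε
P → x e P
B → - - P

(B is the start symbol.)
No reduce-reduce conflicts

Augment with B' → B and build the canonical LR(0) collection (I0 = CLOSURE({[B' → . B]}), then GOTO on every symbol after a dot until no new states appear). It has 12 states:
  I0: { [B → . - - P], [B → . - e], [B → .], [B' → . B] }  — shift, reduce
  I1: { [B → - . - P], [B → - . e] }  — shift
  I2: { [B' → B .] }  — accept
  I3: { [B → - - . P], [P → . e x B], [P → . x e P] }  — shift
  I4: { [B → - e .] }  — reduce
  I5: { [B → - - P .] }  — reduce
  I6: { [P → e . x B] }  — shift
  I7: { [P → x . e P] }  — shift
  I8: { [P → . e x B], [P → . x e P], [P → x e . P] }  — shift
  I9: { [P → x e P .] }  — reduce
  I10: { [B → . - - P], [B → . - e], [B → .], [P → e x . B] }  — shift, reduce
  I11: { [P → e x B .] }  — reduce

No state contains more than one complete item.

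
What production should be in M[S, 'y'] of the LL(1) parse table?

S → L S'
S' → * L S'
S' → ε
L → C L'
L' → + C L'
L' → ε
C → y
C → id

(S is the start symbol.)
To find M[S, 'y'], we find productions for S where 'y' is in the predict set (PREDICT(N → α) = (FIRST(α) \ {ε}) ∪ (FOLLOW(N) if α ⇒* ε)).

Relevant sets:
  FIRST(L) = { 'id', 'y' }

S → L S': PREDICT = { 'id', 'y' }
  'y' is in predict set, so this production goes in M[S, 'y']

M[S, 'y'] = S → L S'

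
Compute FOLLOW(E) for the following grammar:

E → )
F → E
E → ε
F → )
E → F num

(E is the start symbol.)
{ $, 'num' }

E is the start symbol, so $ ∈ FOLLOW(E).
In F → E: E is at the end, add FOLLOW(F)

The FOLLOW sets referred to above (computed the same way, to a fixed point):
  FOLLOW(F) = { 'num' }

Taking the union: FOLLOW(E) = { $, 'num' }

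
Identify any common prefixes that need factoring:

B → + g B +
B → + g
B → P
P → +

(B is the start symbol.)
Left-factoring is needed when two productions for the same non-terminal
share a common prefix on the right-hand side.

Productions for B:
  B → + g B +
  B → + g
  B → P

Found common prefix '+ g' in productions for B

Answer: Yes, B has productions with common prefix '+ g'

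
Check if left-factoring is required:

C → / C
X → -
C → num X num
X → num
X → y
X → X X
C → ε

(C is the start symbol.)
Left-factoring is needed when two productions for the same non-terminal
share a common prefix on the right-hand side.

Productions for C:
  C → / C
  C → num X num
  C → ε
Productions for X:
  X → -
  X → num
  X → y
  X → X X

No common prefixes found.

Answer: No, left-factoring is not needed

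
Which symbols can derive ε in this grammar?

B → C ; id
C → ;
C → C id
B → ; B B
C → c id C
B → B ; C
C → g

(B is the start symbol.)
None

There are no ε-productions, so no non-terminal can derive ε.
No non-terminals are nullable.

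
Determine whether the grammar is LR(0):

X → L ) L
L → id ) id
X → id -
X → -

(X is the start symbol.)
A grammar is LR(0) if no state in the canonical LR(0) collection has:
  - both a shift item (dot before a terminal) and a complete item (shift-reduce conflict), or
  - two or more complete items (reduce-reduce conflict; the accept item [X' → X .] counts as a complete item here).

Augment with X' → X and build the canonical LR(0) collection (I0 = CLOSURE({[X' → . X]}), then GOTO on every symbol after a dot until no new states appear). It has 11 states:
  I0: { [L → . id ) id], [X → . -], [X → . L ) L], [X → . id -], [X' → . X] }  — shift
  I1: { [X → - .] }  — reduce
  I2: { [X → L . ) L] }  — shift
  I3: { [X' → X .] }  — accept
  I4: { [L → id . ) id], [X → id . -] }  — shift
  I5: { [L → id ) . id] }  — shift
  I6: { [X → id - .] }  — reduce
  I7: { [L → id ) id .] }  — reduce
  I8: { [L → . id ) id], [X → L ) . L] }  — shift
  I9: { [X → L ) L .] }  — reduce
  I10: { [L → id . ) id] }  — shift

Every state is either a pure shift/goto state or contains exactly one complete item and nothing to shift — no conflicts. The grammar is LR(0).

Answer: Yes, the grammar is LR(0)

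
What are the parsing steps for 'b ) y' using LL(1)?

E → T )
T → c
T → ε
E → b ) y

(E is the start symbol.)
Stack is shown with the top on the left.

Stack    Input    Action
------------------------
E $      b ) y $  output E → b ) y
b ) y $  b ) y $  match 'b'
) y $    ) y $    match ')'
y $      y $      match 'y'
$        $        accept

The string is accepted.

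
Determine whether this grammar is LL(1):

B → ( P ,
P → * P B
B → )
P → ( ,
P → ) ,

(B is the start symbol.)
Yes, the grammar is LL(1).

A grammar is LL(1) if for each non-terminal N with multiple productions, the predict sets of those productions are pairwise disjoint, where PREDICT(N → α) = (FIRST(α) \ {ε}) ∪ (FOLLOW(N) if α ⇒* ε).

For B:
  PREDICT(B → '(' P ',') = { '(' }
  PREDICT(B → ')') = { ')' }
For P:
  PREDICT(P → '*' P B) = { '*' }
  PREDICT(P → '(' ',') = { '(' }
  PREDICT(P → ')' ',') = { ')' }

All predict sets are disjoint. The grammar IS LL(1).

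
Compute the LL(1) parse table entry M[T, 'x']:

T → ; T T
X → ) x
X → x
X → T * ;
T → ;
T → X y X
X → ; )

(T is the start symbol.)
To find M[T, 'x'], we find productions for T where 'x' is in the predict set (PREDICT(N → α) = (FIRST(α) \ {ε}) ∪ (FOLLOW(N) if α ⇒* ε)).

Relevant sets:
  FIRST(X) = { ')', ';', 'x' }

T → ; T T: PREDICT = { ';' }
T → ;: PREDICT = { ';' }
T → X y X: PREDICT = { ')', ';', 'x' }
  'x' is in predict set, so this production goes in M[T, 'x']

M[T, 'x'] = T → X y X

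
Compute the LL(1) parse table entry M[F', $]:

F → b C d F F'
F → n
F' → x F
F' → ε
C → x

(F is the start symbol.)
To find M[F', $], we find productions for F' where $ is in the predict set (PREDICT(N → α) = (FIRST(α) \ {ε}) ∪ (FOLLOW(N) if α ⇒* ε)).

Relevant sets:
  FOLLOW(F') = { $, 'x' }

F' → x F: PREDICT = { 'x' }
F' → ε: PREDICT = { $, 'x' }
  $ is in predict set, so this production goes in M[F', $]

M[F', $] = F' → ε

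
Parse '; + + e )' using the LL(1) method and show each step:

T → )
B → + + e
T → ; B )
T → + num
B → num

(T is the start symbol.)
LL(1) parsing maintains a stack (initially the start symbol over $) and the input. At each step: if the stack top is a terminal, match it against the current input token; if it is a non-terminal N, replace it with the RHS of M[N, lookahead] (the unique production whose predict set contains the lookahead).

Stack is shown with the top on the left.

Stack      Input        Action
------------------------------
T $        ; + + e ) $  output T → ; B )
; B ) $    ; + + e ) $  match ';'
B ) $      + + e ) $    output B → + + e
+ + e ) $  + + e ) $    match '+'
+ e ) $    + e ) $      match '+'
e ) $      e ) $        match 'e'
) $        ) $          match ')'
$          $            accept

The string is accepted.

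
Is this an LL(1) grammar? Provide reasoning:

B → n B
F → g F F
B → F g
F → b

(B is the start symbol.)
Yes, the grammar is LL(1).

A grammar is LL(1) if for each non-terminal N with multiple productions, the predict sets of those productions are pairwise disjoint, where PREDICT(N → α) = (FIRST(α) \ {ε}) ∪ (FOLLOW(N) if α ⇒* ε).

Relevant sets:
  FIRST(F) = { 'b', 'g' }

For B:
  PREDICT(B → n B) = { 'n' }
  PREDICT(B → F g) = { 'b', 'g' }
For F:
  PREDICT(F → g F F) = { 'g' }
  PREDICT(F → b) = { 'b' }

All predict sets are disjoint. The grammar IS LL(1).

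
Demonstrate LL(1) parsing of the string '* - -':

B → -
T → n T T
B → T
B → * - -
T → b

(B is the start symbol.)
LL(1) parsing maintains a stack (initially the start symbol over $) and the input. At each step: if the stack top is a terminal, match it against the current input token; if it is a non-terminal N, replace it with the RHS of M[N, lookahead] (the unique production whose predict set contains the lookahead).

Stack is shown with the top on the left.

Stack    Input    Action
------------------------
B $      * - - $  output B → * - -
* - - $  * - - $  match '*'
- - $    - - $    match '-'
- $      - $      match '-'
$        $        accept

The string is accepted.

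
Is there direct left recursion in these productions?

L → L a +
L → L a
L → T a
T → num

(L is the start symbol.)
Yes, L is left-recursive

Direct left recursion occurs when N → N α for some non-terminal N (the right-hand side begins with the left-hand side itself).

L → L a +: LEFT RECURSIVE (starts with L)
L → L a: LEFT RECURSIVE (starts with L)
L → T a: starts with T
T → num: starts with num

The grammar has direct left recursion on: L.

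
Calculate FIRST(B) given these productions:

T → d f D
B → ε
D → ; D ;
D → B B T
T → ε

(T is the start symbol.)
To compute FIRST(B), examine every production with B on the left-hand side, reading each right-hand side left to right until a non-nullable symbol is reached.

From B → ε:
  - ε-production, so ε ∈ FIRST(B)

Collecting: FIRST(B) = { ε }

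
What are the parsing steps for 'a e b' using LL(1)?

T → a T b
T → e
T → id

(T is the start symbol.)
LL(1) parsing maintains a stack (initially the start symbol over $) and the input. At each step: if the stack top is a terminal, match it against the current input token; if it is a non-terminal N, replace it with the RHS of M[N, lookahead] (the unique production whose predict set contains the lookahead).

Stack is shown with the top on the left.

Stack    Input    Action
------------------------
T $      a e b $  output T → a T b
a T b $  a e b $  match 'a'
T b $    e b $    output T → e
e b $    e b $    match 'e'
b $      b $      match 'b'
$        $        accept

The string is accepted.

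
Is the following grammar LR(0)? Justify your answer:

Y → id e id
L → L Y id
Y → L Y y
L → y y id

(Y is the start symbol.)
Augment with Y' → Y and build the canonical LR(0) collection (I0 = CLOSURE({[Y' → . Y]}), then GOTO on every symbol after a dot until no new states appear). It has 12 states:
  I0: { [L → . L Y id], [L → . y y id], [Y → . L Y y], [Y → . id e id], [Y' → . Y] }  — shift
  I1: { [L → . L Y id], [L → . y y id], [L → L . Y id], [Y → . L Y y], [Y → . id e id], [Y → L . Y y] }  — shift
  I2: { [Y' → Y .] }  — accept
  I3: { [Y → id . e id] }  — shift
  I4: { [L → y . y id] }  — shift
  I5: { [L → y y . id] }  — shift
  I6: { [L → y y id .] }  — reduce
  I7: { [Y → id e . id] }  — shift
  I8: { [Y → id e id .] }  — reduce
  I9: { [L → L Y . id], [Y → L Y . y] }  — shift
  I10: { [L → L Y id .] }  — reduce
  I11: { [Y → L Y y .] }  — reduce

Every state is either a pure shift/goto state or contains exactly one complete item and nothing to shift — no conflicts. The grammar is LR(0).

Answer: Yes, the grammar is LR(0)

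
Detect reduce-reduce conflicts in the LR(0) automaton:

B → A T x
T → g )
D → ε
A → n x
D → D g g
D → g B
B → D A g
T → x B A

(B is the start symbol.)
No reduce-reduce conflicts

A reduce-reduce conflict occurs when an LR(0) state has two complete items [A → α .] and [B → β .] — both call for a reduction, and with no lookahead the parser cannot choose between them.

Augment with B' → B and build the canonical LR(0) collection (I0 = CLOSURE({[B' → . B]}), then GOTO on every symbol after a dot until no new states appear). It has 19 states:
  I0: { [A → . n x], [B → . A T x], [B → . D A g], [B' → . B], [D → . D g g], [D → . g B], [D → .] }  — shift, reduce
  I1: { [B → A . T x], [T → . g )], [T → . x B A] }  — shift
  I2: { [B' → B .] }  — accept
  I3: { [A → . n x], [B → D . A g], [D → D . g g] }  — shift
  I4: { [A → . n x], [B → . A T x], [B → . D A g], [D → . D g g], [D → . g B], [D → .], [D → g . B] }  — shift, reduce
  I5: { [A → n . x] }  — shift
  I6: { [A → n x .] }  — reduce
  I7: { [D → g B .] }  — reduce
  I8: { [B → D A . g] }  — shift
  I9: { [D → D g . g] }  — shift
  I10: { [D → D g g .] }  — reduce
  I11: { [B → D A g .] }  — reduce
  I12: { [B → A T . x] }  — shift
  I13: { [T → g . )] }  — shift
  I14: { [A → . n x], [B → . A T x], [B → . D A g], [D → . D g g], [D → . g B], [D → .], [T → x . B A] }  — shift, reduce
  I15: { [A → . n x], [T → x B . A] }  — shift
  I16: { [T → x B A .] }  — reduce
  I17: { [T → g ) .] }  — reduce
  I18: { [B → A T x .] }  — reduce

No state contains more than one complete item.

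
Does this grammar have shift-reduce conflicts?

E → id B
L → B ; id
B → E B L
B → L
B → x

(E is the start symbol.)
A shift-reduce conflict occurs when an LR(0) state has both:
  - a complete (reduce) item [A → α .] (dot at the end), and
  - a shift item [B → β . c γ] (dot before a terminal).

Augment with E' → E and build the canonical LR(0) collection (I0 = CLOSURE({[E' → . E]}), then GOTO on every symbol after a dot until no new states appear). It has 12 states:
  I0: { [E → . id B], [E' → . E] }  — shift
  I1: { [E' → E .] }  — accept
  I2: { [B → . E B L], [B → . L], [B → . x], [E → . id B], [E → id . B], [L → . B ; id] }  — shift
  I3: { [E → id B .], [L → B . ; id] }  — shift, reduce
  I4: { [B → . E B L], [B → . L], [B → . x], [B → E . B L], [E → . id B], [L → . B ; id] }  — shift
  I5: { [B → L .] }  — reduce
  I6: { [B → x .] }  — reduce
  I7: { [B → . E B L], [B → . L], [B → . x], [B → E B . L], [E → . id B], [L → . B ; id], [L → B . ; id] }  — shift
  I8: { [L → B ; . id] }  — shift
  I9: { [L → B . ; id] }  — shift
  I10: { [B → E B L .], [B → L .] }  — 2 reduces
  I11: { [L → B ; id .] }  — reduce

I3 contains reduce item [E → id B .] and shift item [L → B . ; id] — shift-reduce conflict.

Answer: Yes — I3: [E → id B .] vs [L → B . ; id]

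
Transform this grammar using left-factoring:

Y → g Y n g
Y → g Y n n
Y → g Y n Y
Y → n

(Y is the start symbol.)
Left-factoring transforms A → αβ₁ | αβ₂ into A → αA' and A' → β₁ | β₂
(α is the longest common prefix among the alternatives). Repeat until
no nonterminal has two alternatives with a common prefix.

Round 1: Y has alternatives sharing prefix 'g Y n'. Introduce Y': Y → g Y n Y'
  Add: Y' → g
  Add: Y' → n
  Add: Y' → Y

No remaining common prefixes — done.

Resulting grammar:
Y → g Y n Y'
Y' → g
Y' → n
Y' → Y
Y → n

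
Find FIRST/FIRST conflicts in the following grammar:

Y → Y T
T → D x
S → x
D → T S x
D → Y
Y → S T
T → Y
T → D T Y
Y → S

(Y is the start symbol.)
A FIRST/FIRST conflict occurs when two productions N → α and N → β for the same non-terminal have FIRST(α) ∩ FIRST(β) ≠ ∅ (with ε ∈ FIRST of a nullable right-hand side, so two nullable alternatives also conflict).

FIRST sets of the non-terminals at (or reachable through a nullable prefix from) the front of some alternative:
  FIRST(Y) = { 'x' }
  FIRST(S) = { 'x' }
  FIRST(D) = { 'x' }
  FIRST(T) = { 'x' }

Productions for Y:
  Y → Y T: FIRST = { 'x' }
  Y → S T: FIRST = { 'x' }
  Y → S: FIRST = { 'x' }
Productions for T:
  T → D x: FIRST = { 'x' }
  T → Y: FIRST = { 'x' }
  T → D T Y: FIRST = { 'x' }
Productions for D:
  D → T S x: FIRST = { 'x' }
  D → Y: FIRST = { 'x' }
S has only one production, so no FIRST/FIRST conflict is possible there.

Conflict for Y: Y → Y T and Y → S T
  Overlap: { 'x' }
Conflict for Y: Y → Y T and Y → S
  Overlap: { 'x' }
Conflict for Y: Y → S T and Y → S
  Overlap: { 'x' }
Conflict for T: T → D x and T → Y
  Overlap: { 'x' }
Conflict for T: T → D x and T → D T Y
  Overlap: { 'x' }
Conflict for T: T → Y and T → D T Y
  Overlap: { 'x' }
Conflict for D: D → T S x and D → Y
  Overlap: { 'x' }

Answer: Yes. Y → Y T / Y → S T on { 'x' }; Y → Y T / Y → S on { 'x' }; Y → S T / Y → S on { 'x' }; T → D x / T → Y on { 'x' }; T → D x / T → D T Y on { 'x' }; T → Y / T → D T Y on { 'x' }; D → T S x / D → Y on { 'x' }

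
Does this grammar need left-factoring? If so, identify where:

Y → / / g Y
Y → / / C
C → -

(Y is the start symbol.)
Yes, Y has productions with common prefix '/ /'

Left-factoring is needed when two productions for the same non-terminal
share a common prefix on the right-hand side.

Productions for Y:
  Y → / / g Y
  Y → / / C

Found common prefix '/ /' in productions for Y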